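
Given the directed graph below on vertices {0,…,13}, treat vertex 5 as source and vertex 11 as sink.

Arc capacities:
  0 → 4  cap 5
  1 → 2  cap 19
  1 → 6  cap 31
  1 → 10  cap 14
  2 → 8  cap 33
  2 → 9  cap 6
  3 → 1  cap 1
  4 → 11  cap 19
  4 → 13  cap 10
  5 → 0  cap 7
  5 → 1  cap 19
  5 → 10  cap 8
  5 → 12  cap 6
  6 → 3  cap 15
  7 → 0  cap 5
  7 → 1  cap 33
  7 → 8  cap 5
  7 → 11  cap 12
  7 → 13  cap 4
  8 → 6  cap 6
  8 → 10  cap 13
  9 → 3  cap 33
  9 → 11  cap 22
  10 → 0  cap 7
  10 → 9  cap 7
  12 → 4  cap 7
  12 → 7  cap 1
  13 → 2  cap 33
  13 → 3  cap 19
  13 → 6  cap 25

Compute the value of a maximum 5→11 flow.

augment #1: 5→0→4→11 bottleneck 5, total now 5
augment #2: 5→10→9→11 bottleneck 7, total now 12
augment #3: 5→12→4→11 bottleneck 6, total now 18
augment #4: 5→1→2→9→11 bottleneck 6, total now 24

Maximum flow value: 24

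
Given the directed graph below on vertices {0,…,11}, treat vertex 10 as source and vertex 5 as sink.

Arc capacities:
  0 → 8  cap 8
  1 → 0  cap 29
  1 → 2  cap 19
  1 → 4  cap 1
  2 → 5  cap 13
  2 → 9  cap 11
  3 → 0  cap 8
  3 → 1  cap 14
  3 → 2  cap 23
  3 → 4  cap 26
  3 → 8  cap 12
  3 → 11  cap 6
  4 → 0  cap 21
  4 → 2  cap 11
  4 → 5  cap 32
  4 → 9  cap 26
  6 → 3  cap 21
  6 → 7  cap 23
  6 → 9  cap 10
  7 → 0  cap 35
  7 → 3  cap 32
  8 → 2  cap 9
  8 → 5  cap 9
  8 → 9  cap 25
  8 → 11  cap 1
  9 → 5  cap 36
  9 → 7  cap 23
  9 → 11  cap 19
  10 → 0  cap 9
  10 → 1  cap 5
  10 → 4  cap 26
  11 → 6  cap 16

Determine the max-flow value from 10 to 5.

Maximum flow value: 39

augment #1: 10→4→5 bottleneck 26, total now 26
augment #2: 10→0→8→5 bottleneck 8, total now 34
augment #3: 10→1→2→5 bottleneck 5, total now 39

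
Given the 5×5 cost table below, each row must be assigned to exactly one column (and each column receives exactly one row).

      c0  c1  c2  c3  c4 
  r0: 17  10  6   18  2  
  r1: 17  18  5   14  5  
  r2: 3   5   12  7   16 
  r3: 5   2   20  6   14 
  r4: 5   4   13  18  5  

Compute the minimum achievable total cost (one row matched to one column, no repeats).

optimal assignment: row0→col4 (cost 2), row1→col2 (cost 5), row2→col0 (cost 3), row3→col3 (cost 6), row4→col1 (cost 4)
total = 2 + 5 + 3 + 6 + 4 = 20

Minimum assignment cost: 20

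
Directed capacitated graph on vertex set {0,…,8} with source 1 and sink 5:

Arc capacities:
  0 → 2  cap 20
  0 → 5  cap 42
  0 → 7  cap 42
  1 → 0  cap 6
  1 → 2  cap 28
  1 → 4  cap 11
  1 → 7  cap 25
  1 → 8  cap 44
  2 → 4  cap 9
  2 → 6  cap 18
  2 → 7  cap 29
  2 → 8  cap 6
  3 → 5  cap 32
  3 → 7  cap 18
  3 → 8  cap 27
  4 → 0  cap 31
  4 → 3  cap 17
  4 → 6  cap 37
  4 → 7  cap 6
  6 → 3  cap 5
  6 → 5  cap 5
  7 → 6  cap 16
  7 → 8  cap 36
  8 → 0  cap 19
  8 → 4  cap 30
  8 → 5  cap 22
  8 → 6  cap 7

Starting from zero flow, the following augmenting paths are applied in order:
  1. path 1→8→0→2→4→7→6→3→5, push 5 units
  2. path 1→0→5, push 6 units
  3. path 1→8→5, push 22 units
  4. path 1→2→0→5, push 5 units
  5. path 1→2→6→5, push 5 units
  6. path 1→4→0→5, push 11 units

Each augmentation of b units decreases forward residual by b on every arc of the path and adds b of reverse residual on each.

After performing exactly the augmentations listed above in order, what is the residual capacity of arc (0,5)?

Residual capacity of (0,5): 20

after path 1 (1→8→0→2→4→7→6→3→5, push 5): res(0,5)=42
after path 2 (1→0→5, push 6): res(0,5)=36
after path 3 (1→8→5, push 22): res(0,5)=36
after path 4 (1→2→0→5, push 5): res(0,5)=31
after path 5 (1→2→6→5, push 5): res(0,5)=31
after path 6 (1→4→0→5, push 11): res(0,5)=20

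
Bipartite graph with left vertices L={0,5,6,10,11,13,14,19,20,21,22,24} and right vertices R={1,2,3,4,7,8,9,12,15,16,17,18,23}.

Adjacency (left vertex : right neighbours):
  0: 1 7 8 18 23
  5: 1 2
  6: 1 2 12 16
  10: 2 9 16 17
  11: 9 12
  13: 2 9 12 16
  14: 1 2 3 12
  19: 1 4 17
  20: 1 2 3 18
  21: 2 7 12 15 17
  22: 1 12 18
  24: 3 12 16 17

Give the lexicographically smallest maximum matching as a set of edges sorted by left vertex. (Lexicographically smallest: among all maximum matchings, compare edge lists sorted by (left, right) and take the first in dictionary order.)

|M| = 11 (so the lex-smallest maximum matching has 11 edges)
process left vertices in ascending order; for each, take the smallest-labelled available neighbour that still permits 11 edges overall, or leave it unmatched if none does
lex-smallest matching: {0-7, 5-1, 6-2, 10-9, 11-12, 13-16, 14-3, 19-4, 20-18, 21-15, 24-17}

Lex-smallest maximum matching: {(0,7), (5,1), (6,2), (10,9), (11,12), (13,16), (14,3), (19,4), (20,18), (21,15), (24,17)}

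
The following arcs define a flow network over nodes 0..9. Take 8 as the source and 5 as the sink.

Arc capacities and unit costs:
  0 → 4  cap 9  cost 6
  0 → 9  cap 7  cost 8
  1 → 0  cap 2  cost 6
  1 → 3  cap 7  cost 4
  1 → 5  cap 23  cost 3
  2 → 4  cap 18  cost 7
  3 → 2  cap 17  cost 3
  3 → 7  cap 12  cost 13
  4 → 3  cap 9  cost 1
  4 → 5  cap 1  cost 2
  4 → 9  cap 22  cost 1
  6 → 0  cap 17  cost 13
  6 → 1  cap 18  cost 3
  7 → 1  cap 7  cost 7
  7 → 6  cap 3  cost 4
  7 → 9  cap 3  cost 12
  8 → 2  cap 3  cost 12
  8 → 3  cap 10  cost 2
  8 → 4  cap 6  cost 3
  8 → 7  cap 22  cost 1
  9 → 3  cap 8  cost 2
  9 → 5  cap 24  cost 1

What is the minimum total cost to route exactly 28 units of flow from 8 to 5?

shortest-cost path #1: 8→4→5 push 1 @ unit cost 5 (adds 5)
shortest-cost path #2: 8→4→9→5 push 5 @ unit cost 5 (adds 25)
shortest-cost path #3: 8→7→1→5 push 7 @ unit cost 11 (adds 77)
shortest-cost path #4: 8→7→6→1→5 push 3 @ unit cost 11 (adds 33)
shortest-cost path #5: 8→7→9→5 push 3 @ unit cost 14 (adds 42)
shortest-cost path #6: 8→3→2→4→9→5 push 9 @ unit cost 14 (adds 126)
total cost = 308

Minimum cost for 28 units: 308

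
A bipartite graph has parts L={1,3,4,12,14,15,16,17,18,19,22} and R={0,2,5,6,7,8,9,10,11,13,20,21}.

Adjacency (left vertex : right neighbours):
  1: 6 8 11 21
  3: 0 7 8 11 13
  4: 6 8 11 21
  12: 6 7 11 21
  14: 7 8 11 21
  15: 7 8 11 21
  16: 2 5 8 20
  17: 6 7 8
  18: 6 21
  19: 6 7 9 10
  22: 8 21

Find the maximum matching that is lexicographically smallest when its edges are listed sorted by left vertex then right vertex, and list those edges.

Lex-smallest maximum matching: {(1,6), (3,0), (4,8), (12,7), (14,11), (15,21), (16,2), (19,9)}

|M| = 8 (so the lex-smallest maximum matching has 8 edges)
process left vertices in ascending order; for each, take the smallest-labelled available neighbour that still permits 8 edges overall, or leave it unmatched if none does
lex-smallest matching: {1-6, 3-0, 4-8, 12-7, 14-11, 15-21, 16-2, 19-9}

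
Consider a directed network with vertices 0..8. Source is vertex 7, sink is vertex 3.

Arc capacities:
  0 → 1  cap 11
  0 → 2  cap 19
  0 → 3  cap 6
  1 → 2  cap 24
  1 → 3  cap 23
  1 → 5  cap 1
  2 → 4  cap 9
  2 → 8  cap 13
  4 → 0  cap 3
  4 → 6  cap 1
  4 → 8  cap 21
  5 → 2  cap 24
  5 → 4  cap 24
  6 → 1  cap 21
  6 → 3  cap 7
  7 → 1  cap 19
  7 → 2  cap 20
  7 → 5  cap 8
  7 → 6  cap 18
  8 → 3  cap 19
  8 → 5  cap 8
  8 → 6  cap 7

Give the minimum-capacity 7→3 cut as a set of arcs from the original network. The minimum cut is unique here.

augment #1: 7→1→3 push 19
augment #2: 7→6→3 push 7
augment #3: 7→2→8→3 push 13
augment #4: 7→6→1→3 push 4
augment #5: 7→2→4→0→3 push 3
augment #6: 7→2→4→8→3 push 4
augment #7: 7→5→4→8→3 push 2
max flow = 52; residual-reachable set from 7 gives S-side
cut edges (S→T): {(1,3), (4,0), (6,3), (8,3)} total cap 52

Min-cut arcs: {(1,3), (4,0), (6,3), (8,3)} (total capacity 52)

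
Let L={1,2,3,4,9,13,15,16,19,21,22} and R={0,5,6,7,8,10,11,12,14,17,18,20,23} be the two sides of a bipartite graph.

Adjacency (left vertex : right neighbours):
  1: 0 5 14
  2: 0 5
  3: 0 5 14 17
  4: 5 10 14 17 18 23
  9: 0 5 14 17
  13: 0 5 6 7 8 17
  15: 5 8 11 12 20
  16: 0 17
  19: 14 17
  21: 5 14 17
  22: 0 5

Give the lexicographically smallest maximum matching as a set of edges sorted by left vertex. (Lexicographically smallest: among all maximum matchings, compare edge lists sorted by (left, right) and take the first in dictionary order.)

Lex-smallest maximum matching: {(1,0), (2,5), (3,14), (4,10), (9,17), (13,6), (15,8)}

|M| = 7 (so the lex-smallest maximum matching has 7 edges)
process left vertices in ascending order; for each, take the smallest-labelled available neighbour that still permits 7 edges overall, or leave it unmatched if none does
lex-smallest matching: {1-0, 2-5, 3-14, 4-10, 9-17, 13-6, 15-8}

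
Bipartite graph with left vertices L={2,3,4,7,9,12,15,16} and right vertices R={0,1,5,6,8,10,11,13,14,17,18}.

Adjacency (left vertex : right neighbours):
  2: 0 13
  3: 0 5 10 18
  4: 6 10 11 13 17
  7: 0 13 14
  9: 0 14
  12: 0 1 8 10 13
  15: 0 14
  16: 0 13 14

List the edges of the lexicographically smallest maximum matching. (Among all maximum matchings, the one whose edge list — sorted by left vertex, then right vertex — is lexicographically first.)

|M| = 6 (so the lex-smallest maximum matching has 6 edges)
process left vertices in ascending order; for each, take the smallest-labelled available neighbour that still permits 6 edges overall, or leave it unmatched if none does
lex-smallest matching: {2-0, 3-5, 4-6, 7-13, 9-14, 12-1}

Lex-smallest maximum matching: {(2,0), (3,5), (4,6), (7,13), (9,14), (12,1)}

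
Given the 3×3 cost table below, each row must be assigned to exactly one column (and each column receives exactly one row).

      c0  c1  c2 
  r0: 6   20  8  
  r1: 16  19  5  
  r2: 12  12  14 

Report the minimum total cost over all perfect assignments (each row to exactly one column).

optimal assignment: row0→col0 (cost 6), row1→col2 (cost 5), row2→col1 (cost 12)
total = 6 + 5 + 12 = 23

Minimum assignment cost: 23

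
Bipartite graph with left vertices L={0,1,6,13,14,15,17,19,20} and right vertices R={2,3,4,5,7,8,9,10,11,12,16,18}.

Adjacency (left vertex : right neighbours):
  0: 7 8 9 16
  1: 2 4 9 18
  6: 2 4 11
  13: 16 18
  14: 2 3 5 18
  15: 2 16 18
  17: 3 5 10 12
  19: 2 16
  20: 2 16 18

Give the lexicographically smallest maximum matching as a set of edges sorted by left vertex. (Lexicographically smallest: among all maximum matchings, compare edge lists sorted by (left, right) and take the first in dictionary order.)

|M| = 8 (so the lex-smallest maximum matching has 8 edges)
process left vertices in ascending order; for each, take the smallest-labelled available neighbour that still permits 8 edges overall, or leave it unmatched if none does
lex-smallest matching: {0-7, 1-4, 6-11, 13-16, 14-3, 15-2, 17-5, 20-18}

Lex-smallest maximum matching: {(0,7), (1,4), (6,11), (13,16), (14,3), (15,2), (17,5), (20,18)}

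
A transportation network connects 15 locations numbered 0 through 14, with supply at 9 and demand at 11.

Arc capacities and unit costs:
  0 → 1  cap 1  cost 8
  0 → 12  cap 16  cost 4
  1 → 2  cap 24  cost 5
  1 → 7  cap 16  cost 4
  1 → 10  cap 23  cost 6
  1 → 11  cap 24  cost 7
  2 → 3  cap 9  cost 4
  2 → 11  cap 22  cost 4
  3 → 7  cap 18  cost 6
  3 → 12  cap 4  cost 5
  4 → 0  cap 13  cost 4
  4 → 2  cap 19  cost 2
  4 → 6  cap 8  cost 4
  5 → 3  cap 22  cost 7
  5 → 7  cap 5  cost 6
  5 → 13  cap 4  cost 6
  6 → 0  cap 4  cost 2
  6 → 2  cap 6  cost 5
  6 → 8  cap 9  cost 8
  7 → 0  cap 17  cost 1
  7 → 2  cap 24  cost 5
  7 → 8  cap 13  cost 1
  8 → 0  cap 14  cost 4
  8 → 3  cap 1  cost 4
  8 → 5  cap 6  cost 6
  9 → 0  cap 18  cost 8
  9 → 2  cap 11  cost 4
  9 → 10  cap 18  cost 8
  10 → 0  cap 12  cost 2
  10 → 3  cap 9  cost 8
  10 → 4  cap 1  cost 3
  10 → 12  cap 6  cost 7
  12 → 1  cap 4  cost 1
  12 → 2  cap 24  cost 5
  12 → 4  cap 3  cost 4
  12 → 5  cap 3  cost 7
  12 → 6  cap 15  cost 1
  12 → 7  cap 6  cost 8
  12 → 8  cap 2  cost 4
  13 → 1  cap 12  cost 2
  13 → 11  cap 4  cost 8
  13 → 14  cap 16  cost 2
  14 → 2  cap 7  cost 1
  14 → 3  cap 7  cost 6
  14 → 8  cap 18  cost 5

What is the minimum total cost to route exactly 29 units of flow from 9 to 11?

Minimum cost for 29 units: 484

shortest-cost path #1: 9→2→11 push 11 @ unit cost 8 (adds 88)
shortest-cost path #2: 9→10→4→2→11 push 1 @ unit cost 17 (adds 17)
shortest-cost path #3: 9→0→12→1→11 push 4 @ unit cost 20 (adds 80)
shortest-cost path #4: 9→0→12→2→11 push 10 @ unit cost 21 (adds 210)
shortest-cost path #5: 9→0→1→11 push 1 @ unit cost 23 (adds 23)
shortest-cost path #6: 9→0→12→5→13→11 push 2 @ unit cost 33 (adds 66)
total cost = 484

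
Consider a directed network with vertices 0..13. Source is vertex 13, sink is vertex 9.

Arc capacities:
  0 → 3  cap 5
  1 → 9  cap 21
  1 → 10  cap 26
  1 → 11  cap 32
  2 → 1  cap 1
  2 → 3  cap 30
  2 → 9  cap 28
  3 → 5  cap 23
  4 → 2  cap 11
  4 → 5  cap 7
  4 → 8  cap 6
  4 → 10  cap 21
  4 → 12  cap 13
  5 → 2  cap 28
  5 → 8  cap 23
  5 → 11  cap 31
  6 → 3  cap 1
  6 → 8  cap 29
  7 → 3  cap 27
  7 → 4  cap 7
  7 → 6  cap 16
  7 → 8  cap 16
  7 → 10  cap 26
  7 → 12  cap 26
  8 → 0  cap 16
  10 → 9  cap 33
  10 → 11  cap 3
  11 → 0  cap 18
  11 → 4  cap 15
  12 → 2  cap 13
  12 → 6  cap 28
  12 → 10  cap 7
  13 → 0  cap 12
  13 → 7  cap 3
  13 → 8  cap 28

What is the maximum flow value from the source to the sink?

augment #1: 13→7→10→9 bottleneck 3, total now 3
augment #2: 13→0→3→5→2→9 bottleneck 5, total now 8

Maximum flow value: 8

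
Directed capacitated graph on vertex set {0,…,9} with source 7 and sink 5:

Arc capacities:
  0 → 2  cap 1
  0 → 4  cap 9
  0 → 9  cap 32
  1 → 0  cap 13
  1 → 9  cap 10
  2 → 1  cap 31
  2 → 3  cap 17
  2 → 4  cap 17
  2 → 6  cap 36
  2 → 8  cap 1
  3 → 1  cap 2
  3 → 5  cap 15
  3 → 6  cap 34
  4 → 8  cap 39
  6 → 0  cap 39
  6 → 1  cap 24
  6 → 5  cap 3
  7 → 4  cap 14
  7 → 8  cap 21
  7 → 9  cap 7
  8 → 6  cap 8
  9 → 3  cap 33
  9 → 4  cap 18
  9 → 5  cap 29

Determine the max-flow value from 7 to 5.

augment #1: 7→9→5 bottleneck 7, total now 7
augment #2: 7→8→6→5 bottleneck 3, total now 10
augment #3: 7→8→6→0→9→5 bottleneck 5, total now 15

Maximum flow value: 15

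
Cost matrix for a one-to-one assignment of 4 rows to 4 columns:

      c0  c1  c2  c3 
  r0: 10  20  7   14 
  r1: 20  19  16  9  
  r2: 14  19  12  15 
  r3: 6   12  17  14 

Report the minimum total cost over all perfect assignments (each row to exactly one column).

optimal assignment: row0→col2 (cost 7), row1→col3 (cost 9), row2→col1 (cost 19), row3→col0 (cost 6)
total = 7 + 9 + 19 + 6 = 41

Minimum assignment cost: 41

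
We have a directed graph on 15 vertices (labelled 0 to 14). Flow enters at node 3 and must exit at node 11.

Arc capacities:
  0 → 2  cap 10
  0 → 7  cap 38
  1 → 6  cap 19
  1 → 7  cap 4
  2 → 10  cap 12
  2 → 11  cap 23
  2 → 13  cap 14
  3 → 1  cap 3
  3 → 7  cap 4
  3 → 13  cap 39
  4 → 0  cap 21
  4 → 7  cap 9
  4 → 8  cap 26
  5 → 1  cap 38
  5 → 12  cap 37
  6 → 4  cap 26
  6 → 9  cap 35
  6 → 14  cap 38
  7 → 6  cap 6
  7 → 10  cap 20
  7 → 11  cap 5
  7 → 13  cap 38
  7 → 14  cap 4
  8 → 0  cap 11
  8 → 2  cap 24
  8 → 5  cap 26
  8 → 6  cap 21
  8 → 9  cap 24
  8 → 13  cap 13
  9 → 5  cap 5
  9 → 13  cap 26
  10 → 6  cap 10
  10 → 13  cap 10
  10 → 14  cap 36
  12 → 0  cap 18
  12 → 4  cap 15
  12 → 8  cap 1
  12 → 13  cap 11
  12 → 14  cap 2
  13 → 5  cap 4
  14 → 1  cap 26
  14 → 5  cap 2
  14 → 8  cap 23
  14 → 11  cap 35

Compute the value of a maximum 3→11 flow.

augment #1: 3→7→11 bottleneck 4, total now 4
augment #2: 3→1→7→11 bottleneck 1, total now 5
augment #3: 3→1→6→14→11 bottleneck 2, total now 7
augment #4: 3→13→5→12→14→11 bottleneck 2, total now 9
augment #5: 3→13→5→1→6→14→11 bottleneck 2, total now 11

Maximum flow value: 11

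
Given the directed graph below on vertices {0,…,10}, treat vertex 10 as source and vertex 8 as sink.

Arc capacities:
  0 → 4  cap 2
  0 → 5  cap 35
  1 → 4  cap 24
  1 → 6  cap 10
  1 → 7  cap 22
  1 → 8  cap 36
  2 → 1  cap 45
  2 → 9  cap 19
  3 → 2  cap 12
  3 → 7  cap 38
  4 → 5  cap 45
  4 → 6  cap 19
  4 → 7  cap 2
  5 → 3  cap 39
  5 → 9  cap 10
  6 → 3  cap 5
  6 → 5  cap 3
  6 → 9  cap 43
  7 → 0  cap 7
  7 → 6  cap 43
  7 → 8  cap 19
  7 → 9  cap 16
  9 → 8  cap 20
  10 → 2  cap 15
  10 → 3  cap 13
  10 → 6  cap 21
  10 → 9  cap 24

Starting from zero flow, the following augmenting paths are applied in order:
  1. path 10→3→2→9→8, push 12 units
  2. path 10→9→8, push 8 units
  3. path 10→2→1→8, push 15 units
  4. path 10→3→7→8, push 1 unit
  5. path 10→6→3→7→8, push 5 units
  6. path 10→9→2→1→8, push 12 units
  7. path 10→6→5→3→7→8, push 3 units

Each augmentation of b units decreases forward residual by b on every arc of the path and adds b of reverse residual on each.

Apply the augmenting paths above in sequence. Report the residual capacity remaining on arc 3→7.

Residual capacity of (3,7): 29

after path 1 (10→3→2→9→8, push 12): res(3,7)=38
after path 2 (10→9→8, push 8): res(3,7)=38
after path 3 (10→2→1→8, push 15): res(3,7)=38
after path 4 (10→3→7→8, push 1): res(3,7)=37
after path 5 (10→6→3→7→8, push 5): res(3,7)=32
after path 6 (10→9→2→1→8, push 12): res(3,7)=32
after path 7 (10→6→5→3→7→8, push 3): res(3,7)=29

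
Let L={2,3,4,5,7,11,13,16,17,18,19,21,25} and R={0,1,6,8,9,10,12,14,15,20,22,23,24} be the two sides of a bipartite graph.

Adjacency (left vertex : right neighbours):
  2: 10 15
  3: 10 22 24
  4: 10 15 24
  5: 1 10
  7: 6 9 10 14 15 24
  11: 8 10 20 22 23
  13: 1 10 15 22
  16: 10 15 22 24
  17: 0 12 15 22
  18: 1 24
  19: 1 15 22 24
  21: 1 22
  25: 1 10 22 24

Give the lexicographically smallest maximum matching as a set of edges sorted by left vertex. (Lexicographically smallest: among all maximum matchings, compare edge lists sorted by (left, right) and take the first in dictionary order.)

Lex-smallest maximum matching: {(2,10), (3,22), (4,15), (5,1), (7,6), (11,8), (16,24), (17,0)}

|M| = 8 (so the lex-smallest maximum matching has 8 edges)
process left vertices in ascending order; for each, take the smallest-labelled available neighbour that still permits 8 edges overall, or leave it unmatched if none does
lex-smallest matching: {2-10, 3-22, 4-15, 5-1, 7-6, 11-8, 16-24, 17-0}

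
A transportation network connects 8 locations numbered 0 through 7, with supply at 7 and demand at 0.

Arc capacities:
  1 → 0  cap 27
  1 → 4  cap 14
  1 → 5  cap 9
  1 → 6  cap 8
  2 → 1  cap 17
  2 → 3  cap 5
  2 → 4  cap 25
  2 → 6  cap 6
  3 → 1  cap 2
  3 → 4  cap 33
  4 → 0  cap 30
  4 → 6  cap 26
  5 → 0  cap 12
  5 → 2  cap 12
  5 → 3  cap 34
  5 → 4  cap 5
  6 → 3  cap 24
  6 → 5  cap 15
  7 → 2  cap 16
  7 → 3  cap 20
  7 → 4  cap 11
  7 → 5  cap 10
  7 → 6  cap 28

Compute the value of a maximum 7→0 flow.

augment #1: 7→4→0 bottleneck 11, total now 11
augment #2: 7→5→0 bottleneck 10, total now 21
augment #3: 7→2→1→0 bottleneck 16, total now 37
augment #4: 7→3→1→0 bottleneck 2, total now 39
augment #5: 7→3→4→0 bottleneck 18, total now 57
augment #6: 7→6→5→0 bottleneck 2, total now 59
augment #7: 7→6→3→4→0 bottleneck 1, total now 60
augment #8: 7→6→5→2→1→0 bottleneck 1, total now 61

Maximum flow value: 61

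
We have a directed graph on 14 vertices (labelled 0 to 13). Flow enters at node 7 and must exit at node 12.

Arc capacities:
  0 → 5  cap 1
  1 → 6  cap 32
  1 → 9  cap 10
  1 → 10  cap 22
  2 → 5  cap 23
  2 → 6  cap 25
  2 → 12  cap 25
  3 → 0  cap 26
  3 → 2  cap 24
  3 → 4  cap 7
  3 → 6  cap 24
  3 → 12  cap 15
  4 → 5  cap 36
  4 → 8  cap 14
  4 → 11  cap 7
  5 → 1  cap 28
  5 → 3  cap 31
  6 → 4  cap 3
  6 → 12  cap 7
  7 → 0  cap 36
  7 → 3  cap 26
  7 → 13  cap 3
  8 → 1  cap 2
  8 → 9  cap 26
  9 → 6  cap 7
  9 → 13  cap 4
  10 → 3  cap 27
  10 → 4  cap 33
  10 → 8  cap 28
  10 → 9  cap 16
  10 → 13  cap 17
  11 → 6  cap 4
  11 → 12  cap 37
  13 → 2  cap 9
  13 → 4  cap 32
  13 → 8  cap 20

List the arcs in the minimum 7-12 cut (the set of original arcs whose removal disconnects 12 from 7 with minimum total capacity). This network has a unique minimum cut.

augment #1: 7→3→12 push 15
augment #2: 7→3→2→12 push 11
augment #3: 7→13→2→12 push 3
augment #4: 7→0→5→1→6→12 push 1
max flow = 30; residual-reachable set from 7 gives S-side
cut edges (S→T): {(0,5), (7,3), (7,13)} total cap 30

Min-cut arcs: {(0,5), (7,3), (7,13)} (total capacity 30)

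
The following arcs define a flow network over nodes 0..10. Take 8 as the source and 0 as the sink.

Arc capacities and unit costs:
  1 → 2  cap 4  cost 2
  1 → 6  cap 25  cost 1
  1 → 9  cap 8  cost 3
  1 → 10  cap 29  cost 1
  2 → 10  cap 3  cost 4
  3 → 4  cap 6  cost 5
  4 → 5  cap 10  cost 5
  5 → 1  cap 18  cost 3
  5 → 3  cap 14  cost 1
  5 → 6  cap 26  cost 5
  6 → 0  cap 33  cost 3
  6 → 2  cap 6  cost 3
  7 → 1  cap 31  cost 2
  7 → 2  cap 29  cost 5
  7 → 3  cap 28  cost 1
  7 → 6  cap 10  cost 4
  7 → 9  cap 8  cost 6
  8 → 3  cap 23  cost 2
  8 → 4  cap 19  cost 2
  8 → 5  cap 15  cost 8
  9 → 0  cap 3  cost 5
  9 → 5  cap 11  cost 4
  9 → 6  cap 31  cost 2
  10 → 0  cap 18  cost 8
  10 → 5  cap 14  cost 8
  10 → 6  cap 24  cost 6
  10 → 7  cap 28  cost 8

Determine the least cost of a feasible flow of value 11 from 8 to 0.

shortest-cost path #1: 8→4→5→1→6→0 push 10 @ unit cost 14 (adds 140)
shortest-cost path #2: 8→5→1→6→0 push 1 @ unit cost 15 (adds 15)
total cost = 155

Minimum cost for 11 units: 155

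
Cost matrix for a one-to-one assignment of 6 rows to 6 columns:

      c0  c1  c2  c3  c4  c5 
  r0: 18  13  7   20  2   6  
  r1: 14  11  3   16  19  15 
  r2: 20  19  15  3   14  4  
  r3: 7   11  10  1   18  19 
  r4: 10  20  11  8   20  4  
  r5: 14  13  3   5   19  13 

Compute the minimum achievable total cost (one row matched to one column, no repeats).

optimal assignment: row0→col4 (cost 2), row1→col1 (cost 11), row2→col3 (cost 3), row3→col0 (cost 7), row4→col5 (cost 4), row5→col2 (cost 3)
total = 2 + 11 + 3 + 7 + 4 + 3 = 30

Minimum assignment cost: 30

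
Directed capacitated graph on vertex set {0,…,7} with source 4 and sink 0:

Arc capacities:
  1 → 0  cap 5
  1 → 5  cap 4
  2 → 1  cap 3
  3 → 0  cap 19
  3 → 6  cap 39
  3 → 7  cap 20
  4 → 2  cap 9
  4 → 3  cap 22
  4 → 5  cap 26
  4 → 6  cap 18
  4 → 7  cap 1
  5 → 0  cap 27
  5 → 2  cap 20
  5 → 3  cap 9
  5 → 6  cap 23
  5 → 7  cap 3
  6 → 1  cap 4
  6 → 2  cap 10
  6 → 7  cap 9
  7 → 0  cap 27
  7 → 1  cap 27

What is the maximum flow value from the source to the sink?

Maximum flow value: 65

augment #1: 4→3→0 bottleneck 19, total now 19
augment #2: 4→5→0 bottleneck 26, total now 45
augment #3: 4→7→0 bottleneck 1, total now 46
augment #4: 4→2→1→0 bottleneck 3, total now 49
augment #5: 4→3→7→0 bottleneck 3, total now 52
augment #6: 4→6→1→0 bottleneck 2, total now 54
augment #7: 4→6→7→0 bottleneck 9, total now 63
augment #8: 4→6→1→5→0 bottleneck 1, total now 64
augment #9: 4→6→1→5→7→0 bottleneck 1, total now 65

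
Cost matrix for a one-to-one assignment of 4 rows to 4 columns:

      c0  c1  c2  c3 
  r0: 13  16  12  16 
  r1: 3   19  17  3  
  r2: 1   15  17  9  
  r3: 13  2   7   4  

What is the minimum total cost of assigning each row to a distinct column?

Minimum assignment cost: 18

optimal assignment: row0→col2 (cost 12), row1→col3 (cost 3), row2→col0 (cost 1), row3→col1 (cost 2)
total = 12 + 3 + 1 + 2 = 18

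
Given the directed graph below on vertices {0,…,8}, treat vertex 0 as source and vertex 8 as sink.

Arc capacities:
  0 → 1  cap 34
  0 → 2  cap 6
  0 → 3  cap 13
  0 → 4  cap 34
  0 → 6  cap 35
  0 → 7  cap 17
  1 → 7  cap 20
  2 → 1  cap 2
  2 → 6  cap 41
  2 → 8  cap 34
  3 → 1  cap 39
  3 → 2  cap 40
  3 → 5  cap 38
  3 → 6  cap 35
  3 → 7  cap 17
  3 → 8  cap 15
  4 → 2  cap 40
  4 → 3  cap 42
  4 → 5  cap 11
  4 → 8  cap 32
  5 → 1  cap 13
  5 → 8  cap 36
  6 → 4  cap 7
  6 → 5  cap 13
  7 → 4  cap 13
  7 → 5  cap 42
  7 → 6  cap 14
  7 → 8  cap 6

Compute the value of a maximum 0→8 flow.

augment #1: 0→2→8 bottleneck 6, total now 6
augment #2: 0→3→8 bottleneck 13, total now 19
augment #3: 0→4→8 bottleneck 32, total now 51
augment #4: 0→7→8 bottleneck 6, total now 57
augment #5: 0→4→2→8 bottleneck 2, total now 59
augment #6: 0→6→5→8 bottleneck 13, total now 72
augment #7: 0→7→5→8 bottleneck 11, total now 83
augment #8: 0→1→7→5→8 bottleneck 12, total now 95
augment #9: 0→6→4→2→8 bottleneck 7, total now 102
augment #10: 0→1→7→4→2→8 bottleneck 8, total now 110

Maximum flow value: 110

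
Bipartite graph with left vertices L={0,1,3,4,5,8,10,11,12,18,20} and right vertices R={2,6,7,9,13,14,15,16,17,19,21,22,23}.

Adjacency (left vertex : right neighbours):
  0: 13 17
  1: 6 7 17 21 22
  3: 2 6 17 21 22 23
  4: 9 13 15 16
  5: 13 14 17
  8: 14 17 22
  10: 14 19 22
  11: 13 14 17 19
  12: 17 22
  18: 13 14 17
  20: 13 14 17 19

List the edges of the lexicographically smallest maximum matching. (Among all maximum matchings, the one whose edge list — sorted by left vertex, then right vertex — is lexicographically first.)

|M| = 8 (so the lex-smallest maximum matching has 8 edges)
process left vertices in ascending order; for each, take the smallest-labelled available neighbour that still permits 8 edges overall, or leave it unmatched if none does
lex-smallest matching: {0-13, 1-6, 3-2, 4-9, 5-14, 8-17, 10-19, 12-22}

Lex-smallest maximum matching: {(0,13), (1,6), (3,2), (4,9), (5,14), (8,17), (10,19), (12,22)}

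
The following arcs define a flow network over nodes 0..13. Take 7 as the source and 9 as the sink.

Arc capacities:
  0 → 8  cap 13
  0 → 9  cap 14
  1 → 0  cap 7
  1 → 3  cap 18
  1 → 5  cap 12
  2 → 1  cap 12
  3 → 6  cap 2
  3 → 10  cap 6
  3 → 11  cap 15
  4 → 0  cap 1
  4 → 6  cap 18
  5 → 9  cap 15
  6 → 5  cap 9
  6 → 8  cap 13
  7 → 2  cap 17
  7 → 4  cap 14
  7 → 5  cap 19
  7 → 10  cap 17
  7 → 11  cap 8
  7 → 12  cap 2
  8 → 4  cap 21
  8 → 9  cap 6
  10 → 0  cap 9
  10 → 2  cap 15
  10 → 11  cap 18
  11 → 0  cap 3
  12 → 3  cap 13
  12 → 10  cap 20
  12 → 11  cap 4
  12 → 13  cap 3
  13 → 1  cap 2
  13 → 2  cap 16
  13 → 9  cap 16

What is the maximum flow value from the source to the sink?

Maximum flow value: 37

augment #1: 7→5→9 bottleneck 15, total now 15
augment #2: 7→4→0→9 bottleneck 1, total now 16
augment #3: 7→10→0→9 bottleneck 9, total now 25
augment #4: 7→11→0→9 bottleneck 3, total now 28
augment #5: 7→12→13→9 bottleneck 2, total now 30
augment #6: 7→2→1→0→9 bottleneck 1, total now 31
augment #7: 7→4→6→8→9 bottleneck 6, total now 37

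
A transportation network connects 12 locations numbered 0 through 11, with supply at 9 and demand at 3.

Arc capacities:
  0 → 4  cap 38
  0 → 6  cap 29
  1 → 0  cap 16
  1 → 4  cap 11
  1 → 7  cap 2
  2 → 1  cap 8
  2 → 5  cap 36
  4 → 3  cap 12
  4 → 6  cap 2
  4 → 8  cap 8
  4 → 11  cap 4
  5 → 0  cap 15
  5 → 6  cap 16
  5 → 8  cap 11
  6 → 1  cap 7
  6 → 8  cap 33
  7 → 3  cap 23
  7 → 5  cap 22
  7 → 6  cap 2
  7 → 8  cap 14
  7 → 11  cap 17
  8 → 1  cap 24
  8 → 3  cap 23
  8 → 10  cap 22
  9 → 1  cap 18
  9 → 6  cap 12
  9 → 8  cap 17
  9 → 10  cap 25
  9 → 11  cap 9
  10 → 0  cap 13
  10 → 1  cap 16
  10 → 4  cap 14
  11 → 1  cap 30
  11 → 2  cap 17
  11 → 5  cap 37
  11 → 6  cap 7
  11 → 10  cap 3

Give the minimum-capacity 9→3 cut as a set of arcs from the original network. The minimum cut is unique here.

augment #1: 9→8→3 push 17
augment #2: 9→1→4→3 push 11
augment #3: 9→1→7→3 push 2
augment #4: 9→6→8→3 push 6
augment #5: 9→10→4→3 push 1
max flow = 37; residual-reachable set from 9 gives S-side
cut edges (S→T): {(1,7), (4,3), (8,3)} total cap 37

Min-cut arcs: {(1,7), (4,3), (8,3)} (total capacity 37)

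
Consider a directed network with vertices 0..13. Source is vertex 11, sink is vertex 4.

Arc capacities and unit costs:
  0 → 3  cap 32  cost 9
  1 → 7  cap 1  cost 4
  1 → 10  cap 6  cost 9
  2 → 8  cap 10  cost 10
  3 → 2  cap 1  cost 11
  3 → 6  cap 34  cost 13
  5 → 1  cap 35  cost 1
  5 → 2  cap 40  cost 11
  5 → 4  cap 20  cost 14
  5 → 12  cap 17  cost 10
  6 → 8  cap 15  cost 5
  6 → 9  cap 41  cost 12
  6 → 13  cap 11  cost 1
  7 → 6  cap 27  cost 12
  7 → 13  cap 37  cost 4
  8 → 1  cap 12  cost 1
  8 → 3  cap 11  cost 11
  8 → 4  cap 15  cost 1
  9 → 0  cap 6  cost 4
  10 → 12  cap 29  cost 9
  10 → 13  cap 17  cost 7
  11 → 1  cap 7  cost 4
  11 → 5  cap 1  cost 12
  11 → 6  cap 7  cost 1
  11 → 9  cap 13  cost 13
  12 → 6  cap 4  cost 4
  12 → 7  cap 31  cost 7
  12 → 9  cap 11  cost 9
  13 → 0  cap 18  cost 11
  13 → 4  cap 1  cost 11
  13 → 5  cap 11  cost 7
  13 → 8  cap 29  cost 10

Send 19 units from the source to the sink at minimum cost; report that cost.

shortest-cost path #1: 11→6→8→4 push 7 @ unit cost 7 (adds 49)
shortest-cost path #2: 11→1→7→13→4 push 1 @ unit cost 23 (adds 23)
shortest-cost path #3: 11→5→4 push 1 @ unit cost 26 (adds 26)
shortest-cost path #4: 11→1→10→13→8→4 push 6 @ unit cost 31 (adds 186)
shortest-cost path #5: 11→9→0→3→6→8→4 push 2 @ unit cost 45 (adds 90)
shortest-cost path #6: 11→9→0→3→6→8→13→5→4 push 2 @ unit cost 55 (adds 110)
total cost = 484

Minimum cost for 19 units: 484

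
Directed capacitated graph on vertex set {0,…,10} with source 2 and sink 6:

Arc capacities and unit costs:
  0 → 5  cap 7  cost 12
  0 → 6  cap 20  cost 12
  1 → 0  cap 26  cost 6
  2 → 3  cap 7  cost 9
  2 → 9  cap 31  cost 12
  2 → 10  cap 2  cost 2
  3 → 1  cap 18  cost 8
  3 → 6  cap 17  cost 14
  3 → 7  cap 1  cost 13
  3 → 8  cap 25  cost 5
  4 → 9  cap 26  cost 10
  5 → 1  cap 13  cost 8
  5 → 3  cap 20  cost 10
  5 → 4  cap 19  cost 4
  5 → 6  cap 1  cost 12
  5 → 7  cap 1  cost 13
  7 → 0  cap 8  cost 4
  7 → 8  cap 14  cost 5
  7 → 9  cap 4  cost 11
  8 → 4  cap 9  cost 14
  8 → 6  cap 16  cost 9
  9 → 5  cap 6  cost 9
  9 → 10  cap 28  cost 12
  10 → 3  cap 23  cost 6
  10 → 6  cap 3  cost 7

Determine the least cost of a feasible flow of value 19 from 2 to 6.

shortest-cost path #1: 2→10→6 push 2 @ unit cost 9 (adds 18)
shortest-cost path #2: 2→3→6 push 7 @ unit cost 23 (adds 161)
shortest-cost path #3: 2→9→10→6 push 1 @ unit cost 31 (adds 31)
shortest-cost path #4: 2→9→5→6 push 1 @ unit cost 33 (adds 33)
shortest-cost path #5: 2→9→10→3→6 push 8 @ unit cost 44 (adds 352)
total cost = 595

Minimum cost for 19 units: 595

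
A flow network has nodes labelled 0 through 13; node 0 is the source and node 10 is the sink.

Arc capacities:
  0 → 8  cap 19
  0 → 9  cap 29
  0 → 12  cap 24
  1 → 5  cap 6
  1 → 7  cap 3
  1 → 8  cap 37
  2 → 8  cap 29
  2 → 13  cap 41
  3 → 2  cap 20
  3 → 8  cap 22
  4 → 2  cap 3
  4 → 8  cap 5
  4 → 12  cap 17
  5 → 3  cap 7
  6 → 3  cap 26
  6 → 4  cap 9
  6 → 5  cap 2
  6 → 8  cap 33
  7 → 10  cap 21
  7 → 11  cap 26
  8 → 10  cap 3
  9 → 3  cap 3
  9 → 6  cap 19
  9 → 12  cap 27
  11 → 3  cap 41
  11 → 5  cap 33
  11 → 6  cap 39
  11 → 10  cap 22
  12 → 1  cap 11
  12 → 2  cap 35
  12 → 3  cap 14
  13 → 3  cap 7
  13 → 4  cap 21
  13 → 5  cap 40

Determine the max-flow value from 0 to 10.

Maximum flow value: 6

augment #1: 0→8→10 bottleneck 3, total now 3
augment #2: 0→12→1→7→10 bottleneck 3, total now 6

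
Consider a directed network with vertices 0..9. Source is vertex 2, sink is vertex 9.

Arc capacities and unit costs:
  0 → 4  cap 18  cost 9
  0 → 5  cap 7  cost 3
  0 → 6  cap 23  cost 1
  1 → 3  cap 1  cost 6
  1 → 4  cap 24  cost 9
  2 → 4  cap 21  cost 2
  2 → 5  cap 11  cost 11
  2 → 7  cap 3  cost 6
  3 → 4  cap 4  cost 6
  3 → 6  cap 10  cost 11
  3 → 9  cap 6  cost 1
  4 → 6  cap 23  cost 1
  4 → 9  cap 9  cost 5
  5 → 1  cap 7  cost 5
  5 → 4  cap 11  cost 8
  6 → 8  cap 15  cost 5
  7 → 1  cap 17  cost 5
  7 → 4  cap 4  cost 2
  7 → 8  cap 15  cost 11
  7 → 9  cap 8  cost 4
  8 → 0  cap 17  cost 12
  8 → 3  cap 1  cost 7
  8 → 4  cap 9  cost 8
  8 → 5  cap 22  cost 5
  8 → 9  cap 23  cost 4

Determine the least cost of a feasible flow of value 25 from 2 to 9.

shortest-cost path #1: 2→4→9 push 9 @ unit cost 7 (adds 63)
shortest-cost path #2: 2→7→9 push 3 @ unit cost 10 (adds 30)
shortest-cost path #3: 2→4→6→8→9 push 12 @ unit cost 12 (adds 144)
shortest-cost path #4: 2→5→1→3→9 push 1 @ unit cost 23 (adds 23)
total cost = 260

Minimum cost for 25 units: 260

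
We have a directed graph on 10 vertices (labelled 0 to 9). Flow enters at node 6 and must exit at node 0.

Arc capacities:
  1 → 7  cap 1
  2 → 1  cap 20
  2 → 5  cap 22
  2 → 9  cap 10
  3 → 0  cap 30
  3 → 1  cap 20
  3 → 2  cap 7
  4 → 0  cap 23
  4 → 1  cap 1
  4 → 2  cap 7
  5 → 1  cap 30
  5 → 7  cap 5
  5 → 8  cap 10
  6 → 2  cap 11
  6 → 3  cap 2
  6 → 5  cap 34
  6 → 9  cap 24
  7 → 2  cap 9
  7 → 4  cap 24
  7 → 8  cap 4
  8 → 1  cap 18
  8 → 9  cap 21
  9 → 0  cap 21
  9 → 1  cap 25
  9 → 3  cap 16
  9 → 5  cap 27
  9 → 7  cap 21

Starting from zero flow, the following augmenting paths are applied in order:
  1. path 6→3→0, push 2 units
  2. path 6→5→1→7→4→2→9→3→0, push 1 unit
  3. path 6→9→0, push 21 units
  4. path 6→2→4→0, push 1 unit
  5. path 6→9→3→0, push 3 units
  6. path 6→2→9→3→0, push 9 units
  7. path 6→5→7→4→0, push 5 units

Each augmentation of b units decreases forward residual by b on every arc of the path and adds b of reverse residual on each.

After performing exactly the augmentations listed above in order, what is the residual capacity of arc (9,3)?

after path 1 (6→3→0, push 2): res(9,3)=16
after path 2 (6→5→1→7→4→2→9→3→0, push 1): res(9,3)=15
after path 3 (6→9→0, push 21): res(9,3)=15
after path 4 (6→2→4→0, push 1): res(9,3)=15
after path 5 (6→9→3→0, push 3): res(9,3)=12
after path 6 (6→2→9→3→0, push 9): res(9,3)=3
after path 7 (6→5→7→4→0, push 5): res(9,3)=3

Residual capacity of (9,3): 3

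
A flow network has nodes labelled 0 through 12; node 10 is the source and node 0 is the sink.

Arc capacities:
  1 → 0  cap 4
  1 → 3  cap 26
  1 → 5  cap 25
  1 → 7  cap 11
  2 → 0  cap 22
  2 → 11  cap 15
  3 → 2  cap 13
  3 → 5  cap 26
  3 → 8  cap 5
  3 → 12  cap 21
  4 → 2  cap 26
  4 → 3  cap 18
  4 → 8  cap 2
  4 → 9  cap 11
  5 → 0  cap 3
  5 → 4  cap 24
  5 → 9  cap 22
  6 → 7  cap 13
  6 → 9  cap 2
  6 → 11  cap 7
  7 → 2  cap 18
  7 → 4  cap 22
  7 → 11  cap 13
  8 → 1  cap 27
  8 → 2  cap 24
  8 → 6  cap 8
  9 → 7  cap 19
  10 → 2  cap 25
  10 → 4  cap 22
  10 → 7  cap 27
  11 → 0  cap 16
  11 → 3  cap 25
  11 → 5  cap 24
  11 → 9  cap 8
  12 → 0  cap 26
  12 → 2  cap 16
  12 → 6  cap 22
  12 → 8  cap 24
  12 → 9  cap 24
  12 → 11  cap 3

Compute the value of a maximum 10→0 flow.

augment #1: 10→2→0 bottleneck 22, total now 22
augment #2: 10→2→11→0 bottleneck 3, total now 25
augment #3: 10→7→11→0 bottleneck 13, total now 38
augment #4: 10→4→3→5→0 bottleneck 3, total now 41
augment #5: 10→4→3→12→0 bottleneck 15, total now 56
augment #6: 10→4→8→1→0 bottleneck 2, total now 58
augment #7: 10→4→2→11→3→12→0 bottleneck 2, total now 60
augment #8: 10→7→2→11→3→12→0 bottleneck 4, total now 64
augment #9: 10→7→2→11→3→8→1→0 bottleneck 2, total now 66

Maximum flow value: 66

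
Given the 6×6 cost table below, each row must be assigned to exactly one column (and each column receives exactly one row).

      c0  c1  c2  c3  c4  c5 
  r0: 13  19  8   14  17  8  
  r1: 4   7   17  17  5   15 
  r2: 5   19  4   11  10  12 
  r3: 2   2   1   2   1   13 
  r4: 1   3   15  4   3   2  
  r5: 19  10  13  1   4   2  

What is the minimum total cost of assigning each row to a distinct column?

one of 2 optimal assignments: row0→col5 (cost 8), row1→col0 (cost 4), row2→col2 (cost 4), row3→col4 (cost 1), row4→col1 (cost 3), row5→col3 (cost 1)
total = 8 + 4 + 4 + 1 + 3 + 1 = 21

Minimum assignment cost: 21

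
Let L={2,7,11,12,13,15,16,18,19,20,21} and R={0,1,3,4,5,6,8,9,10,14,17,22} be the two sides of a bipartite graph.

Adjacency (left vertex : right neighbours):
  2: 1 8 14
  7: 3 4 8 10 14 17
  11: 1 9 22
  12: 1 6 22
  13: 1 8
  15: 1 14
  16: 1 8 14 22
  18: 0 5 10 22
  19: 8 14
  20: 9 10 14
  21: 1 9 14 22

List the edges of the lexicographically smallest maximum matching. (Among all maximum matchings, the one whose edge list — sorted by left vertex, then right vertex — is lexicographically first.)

Lex-smallest maximum matching: {(2,1), (7,3), (11,9), (12,6), (13,8), (15,14), (16,22), (18,0), (20,10)}

|M| = 9 (so the lex-smallest maximum matching has 9 edges)
process left vertices in ascending order; for each, take the smallest-labelled available neighbour that still permits 9 edges overall, or leave it unmatched if none does
lex-smallest matching: {2-1, 7-3, 11-9, 12-6, 13-8, 15-14, 16-22, 18-0, 20-10}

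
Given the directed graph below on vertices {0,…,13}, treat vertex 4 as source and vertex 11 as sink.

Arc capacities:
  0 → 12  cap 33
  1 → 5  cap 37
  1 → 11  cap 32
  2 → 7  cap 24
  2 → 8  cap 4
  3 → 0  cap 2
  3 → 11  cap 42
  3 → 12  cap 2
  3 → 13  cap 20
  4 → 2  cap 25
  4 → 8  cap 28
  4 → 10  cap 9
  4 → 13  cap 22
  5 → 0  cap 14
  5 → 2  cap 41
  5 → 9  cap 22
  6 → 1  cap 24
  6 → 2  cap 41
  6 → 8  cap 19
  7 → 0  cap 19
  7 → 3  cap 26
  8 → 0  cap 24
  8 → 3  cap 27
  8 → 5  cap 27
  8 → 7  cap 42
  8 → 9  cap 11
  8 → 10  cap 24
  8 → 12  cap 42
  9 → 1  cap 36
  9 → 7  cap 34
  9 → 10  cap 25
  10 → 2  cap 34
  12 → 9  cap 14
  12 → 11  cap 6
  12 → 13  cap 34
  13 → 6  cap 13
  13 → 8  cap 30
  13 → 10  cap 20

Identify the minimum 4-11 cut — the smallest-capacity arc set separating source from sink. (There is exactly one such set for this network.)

augment #1: 4→8→3→11 push 27
augment #2: 4→8→12→11 push 1
augment #3: 4→2→7→3→11 push 15
augment #4: 4→2→8→12→11 push 4
augment #5: 4→13→6→1→11 push 13
augment #6: 4→13→8→12→11 push 1
augment #7: 4→13→8→9→1→11 push 8
augment #8: 4→2→7→0→12→9→1→11 push 6
augment #9: 4→10→2→7→0→12→9→1→11 push 3
max flow = 78; residual-reachable set from 4 gives S-side
cut edges (S→T): {(2,7), (2,8), (4,8), (4,13)} total cap 78

Min-cut arcs: {(2,7), (2,8), (4,8), (4,13)} (total capacity 78)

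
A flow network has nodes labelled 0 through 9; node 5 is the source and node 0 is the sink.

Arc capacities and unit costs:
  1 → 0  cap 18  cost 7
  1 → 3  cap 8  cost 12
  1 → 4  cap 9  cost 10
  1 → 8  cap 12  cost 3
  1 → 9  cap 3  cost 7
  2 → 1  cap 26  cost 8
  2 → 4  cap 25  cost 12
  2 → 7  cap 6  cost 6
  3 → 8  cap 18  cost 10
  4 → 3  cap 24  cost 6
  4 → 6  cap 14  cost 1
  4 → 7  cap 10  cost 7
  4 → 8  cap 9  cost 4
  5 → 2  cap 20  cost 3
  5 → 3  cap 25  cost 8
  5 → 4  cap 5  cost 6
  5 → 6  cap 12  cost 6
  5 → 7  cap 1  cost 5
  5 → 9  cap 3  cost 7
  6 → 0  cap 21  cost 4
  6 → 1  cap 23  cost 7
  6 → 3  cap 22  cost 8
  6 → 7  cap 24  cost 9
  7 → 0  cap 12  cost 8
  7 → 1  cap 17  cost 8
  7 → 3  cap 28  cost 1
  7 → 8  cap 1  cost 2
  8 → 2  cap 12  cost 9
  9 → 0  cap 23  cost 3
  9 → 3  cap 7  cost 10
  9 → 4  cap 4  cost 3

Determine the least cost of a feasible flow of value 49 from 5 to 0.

Minimum cost for 49 units: 916

shortest-cost path #1: 5→6→0 push 12 @ unit cost 10 (adds 120)
shortest-cost path #2: 5→9→0 push 3 @ unit cost 10 (adds 30)
shortest-cost path #3: 5→4→6→0 push 5 @ unit cost 11 (adds 55)
shortest-cost path #4: 5→7→0 push 1 @ unit cost 13 (adds 13)
shortest-cost path #5: 5→2→7→0 push 6 @ unit cost 17 (adds 102)
shortest-cost path #6: 5→2→1→0 push 14 @ unit cost 18 (adds 252)
shortest-cost path #7: 5→3→8→2→1→0 push 4 @ unit cost 42 (adds 168)
shortest-cost path #8: 5→3→8→2→4→6→0 push 4 @ unit cost 44 (adds 176)
total cost = 916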